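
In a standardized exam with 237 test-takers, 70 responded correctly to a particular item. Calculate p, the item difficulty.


Item difficulty p = number correct / total examinees
p = 70 / 237
p = 0.2954

0.2954


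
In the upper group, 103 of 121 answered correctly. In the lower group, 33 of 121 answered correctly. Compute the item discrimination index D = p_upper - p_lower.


p_upper = 103/121 = 0.8512
p_lower = 33/121 = 0.2727
D = 0.8512 - 0.2727 = 0.5785

0.5785


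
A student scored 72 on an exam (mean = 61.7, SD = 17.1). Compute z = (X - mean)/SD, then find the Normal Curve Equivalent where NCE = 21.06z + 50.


z = (X - mean) / SD = (72 - 61.7) / 17.1
z = 10.3 / 17.1
z = 0.6023
NCE = NCE = 21.06z + 50
Carry z at full precision (z = 10.3 / 17.1) into the conversion:
NCE = 21.06 * (10.3 / 17.1) + 50 = 216.918 / 17.1 + 50
NCE = 12.6853 + 50
NCE = 62.6853

62.6853


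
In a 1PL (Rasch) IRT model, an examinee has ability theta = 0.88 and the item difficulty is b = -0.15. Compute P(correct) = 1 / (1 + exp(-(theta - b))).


theta - b = 0.88 - -0.15 = 1.03
exp(-(theta - b)) = exp(-1.03) = 0.357
P = 1 / (1 + 0.357)
P = 0.7369

0.7369


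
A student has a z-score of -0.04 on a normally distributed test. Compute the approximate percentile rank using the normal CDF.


CDF(z) = 0.5 * (1 + erf(z/sqrt(2)))
erf(-0.0283) = -0.0319
CDF = 0.484
Percentile rank = 0.484 * 100 = 48.4

48.4


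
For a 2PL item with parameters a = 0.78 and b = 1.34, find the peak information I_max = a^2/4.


For 2PL, max info at theta = b = 1.34
I_max = a^2 / 4 = 0.78^2 / 4
= 0.6084 / 4
I_max = 0.1521

0.1521


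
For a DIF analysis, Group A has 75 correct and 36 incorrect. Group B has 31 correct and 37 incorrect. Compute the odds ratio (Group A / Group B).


Odds_A = 75/36 = 2.0833
Odds_B = 31/37 = 0.8378
OR = Odds_A / Odds_B = 2.0833 / 0.8378
Exactly, OR = (75 * 37) / (36 * 31) = 2775 / 1116
OR = 2.4866

2.4866


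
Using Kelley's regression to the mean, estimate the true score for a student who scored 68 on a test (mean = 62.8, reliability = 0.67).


T_est = rxx * X + (1 - rxx) * mean
T_est = 0.67 * 68 + 0.33 * 62.8
T_est = 45.56 + 20.724
T_est = 66.284

66.284


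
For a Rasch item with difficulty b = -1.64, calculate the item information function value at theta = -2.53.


P = 1/(1+exp(-(-2.53--1.64))) = 0.2911
I = P*(1-P) = 0.2911 * 0.7089
I = 0.2064

0.2064


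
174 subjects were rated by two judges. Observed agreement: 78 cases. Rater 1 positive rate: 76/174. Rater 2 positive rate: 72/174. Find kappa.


P_o = 78/174 = 0.448276
P_e = (76*72 + 98*102) / 30276 = 0.5109
kappa = (P_o - P_e) / (1 - P_e)
kappa = (0.448276 - 0.5109) / (1 - 0.5109)
kappa = -0.128

-0.128


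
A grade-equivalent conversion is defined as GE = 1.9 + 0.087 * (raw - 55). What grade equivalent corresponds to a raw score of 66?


raw - median = 66 - 55 = 11
slope * diff = 0.087 * 11 = 0.957
GE = 1.9 + 0.957
GE = 2.857

2.857


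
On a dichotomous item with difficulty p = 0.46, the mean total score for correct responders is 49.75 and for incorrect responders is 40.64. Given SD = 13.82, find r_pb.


q = 1 - p = 0.54
rpb = ((M1 - M0) / SD) * sqrt(p * q)
rpb = ((49.75 - 40.64) / 13.82) * sqrt(0.46 * 0.54)
rpb = 0.3285

0.3285


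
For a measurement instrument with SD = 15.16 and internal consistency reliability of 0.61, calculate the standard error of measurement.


SEM = SD * sqrt(1 - rxx)
SEM = 15.16 * sqrt(1 - 0.61)
SEM = 15.16 * sqrt(0.39) = 15.16 * 0.6245
SEM = 9.4674

9.4674


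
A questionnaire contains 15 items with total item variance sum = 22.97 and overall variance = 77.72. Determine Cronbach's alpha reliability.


alpha = (k/(k-1)) * (1 - sum(si^2)/s_total^2)
= (15/14) * (1 - 22.97/77.72)
alpha = 0.7548

0.7548


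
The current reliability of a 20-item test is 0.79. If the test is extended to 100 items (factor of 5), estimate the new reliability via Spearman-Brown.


r_new = (n * rxx) / (1 + (n-1) * rxx)
r_new = (5 * 0.79) / (1 + 4 * 0.79)
r_new = 3.95 / 4.16
r_new = 0.9495

0.9495


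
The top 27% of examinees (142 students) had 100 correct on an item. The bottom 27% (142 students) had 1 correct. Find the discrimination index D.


p_upper = 100/142 = 0.7042
p_lower = 1/142 = 0.007
D = 0.7042 - 0.007 = 0.6972

0.6972


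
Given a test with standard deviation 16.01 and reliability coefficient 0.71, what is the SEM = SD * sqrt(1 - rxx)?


SEM = SD * sqrt(1 - rxx)
SEM = 16.01 * sqrt(1 - 0.71)
SEM = 16.01 * sqrt(0.29) = 16.01 * 0.538516
SEM = 8.6216

8.6216


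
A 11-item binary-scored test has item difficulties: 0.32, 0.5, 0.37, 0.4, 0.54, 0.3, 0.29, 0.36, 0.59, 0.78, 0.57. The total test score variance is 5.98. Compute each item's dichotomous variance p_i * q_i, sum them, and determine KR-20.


For each item, compute p_i * q_i:
  Item 1: 0.32 * 0.68 = 0.2176
  Item 2: 0.5 * 0.5 = 0.25
  Item 3: 0.37 * 0.63 = 0.2331
  Item 4: 0.4 * 0.6 = 0.24
  Item 5: 0.54 * 0.46 = 0.2484
  Item 6: 0.3 * 0.7 = 0.21
  Item 7: 0.29 * 0.71 = 0.2059
  Item 8: 0.36 * 0.64 = 0.2304
  Item 9: 0.59 * 0.41 = 0.2419
  Item 10: 0.78 * 0.22 = 0.1716
  Item 11: 0.57 * 0.43 = 0.2451
Sum(p_i * q_i) = 0.2176 + 0.25 + 0.2331 + 0.24 + 0.2484 + 0.21 + 0.2059 + 0.2304 + 0.2419 + 0.1716 + 0.2451 = 2.494
KR-20 = (k/(k-1)) * (1 - Sum(p_i*q_i) / Var_total)
= (11/10) * (1 - 2.494/5.98)
= 1.1 * 0.5829
KR-20 = 0.6412

0.6412


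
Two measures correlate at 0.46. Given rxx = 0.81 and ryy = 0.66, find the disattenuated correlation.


r_corrected = rxy / sqrt(rxx * ryy)
= 0.46 / sqrt(0.81 * 0.66)
= 0.46 / sqrt(0.5346)
= 0.46 / 0.731163
r_corrected = 0.6291

0.6291


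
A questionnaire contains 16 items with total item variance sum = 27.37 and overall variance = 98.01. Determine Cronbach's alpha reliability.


alpha = (k/(k-1)) * (1 - sum(si^2)/s_total^2)
= (16/15) * (1 - 27.37/98.01)
alpha = 0.7688

0.7688


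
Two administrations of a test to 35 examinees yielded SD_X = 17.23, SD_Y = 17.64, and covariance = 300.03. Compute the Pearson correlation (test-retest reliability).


r = cov(X,Y) / (SD_X * SD_Y)
r = 300.03 / (17.23 * 17.64)
r = 300.03 / 303.9372
r = 0.9871

0.9871


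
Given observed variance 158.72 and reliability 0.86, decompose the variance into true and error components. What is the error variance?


var_true = rxx * var_obs = 0.86 * 158.72 = 136.4992
var_error = var_obs - var_true
var_error = 158.72 - 136.4992
var_error = 22.2208

22.2208


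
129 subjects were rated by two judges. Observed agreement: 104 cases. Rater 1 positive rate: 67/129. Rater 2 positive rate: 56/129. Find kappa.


P_o = 104/129 = 0.806202
P_e = (67*56 + 62*73) / 16641 = 0.497446
kappa = (P_o - P_e) / (1 - P_e)
kappa = (0.806202 - 0.497446) / (1 - 0.497446)
kappa = 0.6144

0.6144


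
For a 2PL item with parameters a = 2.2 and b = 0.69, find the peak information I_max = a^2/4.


For 2PL, max info at theta = b = 0.69
I_max = a^2 / 4 = 2.2^2 / 4
= 4.84 / 4
I_max = 1.21

1.21


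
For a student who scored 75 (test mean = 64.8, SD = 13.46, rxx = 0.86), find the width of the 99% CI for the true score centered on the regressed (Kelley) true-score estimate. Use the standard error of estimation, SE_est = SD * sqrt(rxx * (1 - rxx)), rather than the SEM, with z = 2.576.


True score estimate = 0.86*75 + 0.14*64.8 = 73.572
SE_est = SD * sqrt(rxx * (1 - rxx)) = 13.46 * sqrt(0.86 * 0.14) = 13.46 * sqrt(0.1204) = 4.670445
CI = T_est +/- z * SE_est, so width = 2 * z * SE_est = 2 * 2.576 * 4.670445
Width = 24.0621

24.0621


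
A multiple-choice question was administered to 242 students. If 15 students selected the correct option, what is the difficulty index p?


Item difficulty p = number correct / total examinees
p = 15 / 242
p = 0.062

0.062


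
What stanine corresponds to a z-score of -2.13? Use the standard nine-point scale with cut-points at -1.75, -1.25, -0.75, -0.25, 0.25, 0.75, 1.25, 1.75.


Stanine boundaries: [-1.75, -1.25, -0.75, -0.25, 0.25, 0.75, 1.25, 1.75]
z = -2.13
Check each boundary:
  z < -1.75
  z < -1.25
  z < -0.75
  z < -0.25
  z < 0.25
  z < 0.75
  z < 1.25
  z < 1.75
Highest qualifying boundary gives stanine = 1

1


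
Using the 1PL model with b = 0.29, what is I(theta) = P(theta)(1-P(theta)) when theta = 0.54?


P = 1/(1+exp(-(0.54-0.29))) = 0.5622
I = P*(1-P) = 0.5622 * 0.4378
I = 0.2461

0.2461


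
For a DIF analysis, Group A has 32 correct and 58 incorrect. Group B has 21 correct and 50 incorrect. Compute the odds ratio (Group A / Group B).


Odds_A = 32/58 = 0.5517
Odds_B = 21/50 = 0.42
OR = Odds_A / Odds_B = 0.5517 / 0.42
Exactly, OR = (32 * 50) / (58 * 21) = 1600 / 1218
OR = 1.3136

1.3136


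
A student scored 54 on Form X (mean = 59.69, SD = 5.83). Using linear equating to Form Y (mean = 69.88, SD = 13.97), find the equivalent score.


slope = SD_Y / SD_X = 13.97 / 5.83 ~ 2.3962
intercept = mean_Y - slope * mean_X = 69.88 - (13.97 / 5.83) * 59.69 ~ -73.1508
Y = slope * X + intercept. To avoid rounding drift from the rounded slope/intercept, evaluate the equivalent form Y = mean_Y + SD_Y * (X - mean_X) / SD_X at full precision:
Y = 69.88 + 13.97 * (54 - 59.69) / 5.83
Y = 69.88 - 13.97 * 5.69 / 5.83
Y = 69.88 - 79.4893 / 5.83
Y = 69.88 - 13.6345
Y = 56.2455

56.2455


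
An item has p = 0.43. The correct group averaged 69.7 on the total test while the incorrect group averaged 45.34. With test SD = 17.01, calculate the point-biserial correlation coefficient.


q = 1 - p = 0.57
rpb = ((M1 - M0) / SD) * sqrt(p * q)
rpb = ((69.7 - 45.34) / 17.01) * sqrt(0.43 * 0.57)
rpb = 0.709

0.709


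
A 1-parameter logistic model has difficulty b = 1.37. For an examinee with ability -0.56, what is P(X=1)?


theta - b = -0.56 - 1.37 = -1.93
exp(-(theta - b)) = exp(1.93) = 6.8895
P = 1 / (1 + 6.8895)
P = 0.1268

0.1268


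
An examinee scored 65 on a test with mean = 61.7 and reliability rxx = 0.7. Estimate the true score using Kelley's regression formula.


T_est = rxx * X + (1 - rxx) * mean
T_est = 0.7 * 65 + 0.3 * 61.7
T_est = 45.5 + 18.51
T_est = 64.01

64.01


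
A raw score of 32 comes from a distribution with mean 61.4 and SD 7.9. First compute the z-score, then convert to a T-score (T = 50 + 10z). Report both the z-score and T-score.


z = (X - mean) / SD = (32 - 61.4) / 7.9
z = -29.4 / 7.9
z = -3.7215
T-score = T = 50 + 10z
Carry z at full precision (z = -29.4 / 7.9) into the conversion:
T-score = 50 + 10 * (-29.4 / 7.9) = 50 + -294 / 7.9
T-score = 50 + -37.2152
T-score = 12.7848

12.7848


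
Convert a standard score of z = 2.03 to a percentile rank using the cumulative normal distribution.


CDF(z) = 0.5 * (1 + erf(z/sqrt(2)))
erf(1.4354) = 0.9576
CDF = 0.9788
Percentile rank = 0.9788 * 100 = 97.88

97.88


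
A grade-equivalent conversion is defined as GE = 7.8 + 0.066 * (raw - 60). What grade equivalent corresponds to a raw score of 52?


raw - median = 52 - 60 = -8
slope * diff = 0.066 * -8 = -0.528
GE = 7.8 + -0.528
GE = 7.272

7.272


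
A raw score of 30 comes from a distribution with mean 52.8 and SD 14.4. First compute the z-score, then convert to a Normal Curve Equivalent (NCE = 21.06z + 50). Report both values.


z = (X - mean) / SD = (30 - 52.8) / 14.4
z = -22.8 / 14.4
z = -1.5833
NCE = NCE = 21.06z + 50
Carry z at full precision (z = -22.8 / 14.4) into the conversion:
NCE = 21.06 * (-22.8 / 14.4) + 50 = -480.168 / 14.4 + 50
NCE = -33.345 + 50
NCE = 16.655

16.655


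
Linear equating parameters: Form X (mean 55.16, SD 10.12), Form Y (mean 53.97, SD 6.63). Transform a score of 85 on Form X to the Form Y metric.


slope = SD_Y / SD_X = 6.63 / 10.12 ~ 0.6551
intercept = mean_Y - slope * mean_X = 53.97 - (6.63 / 10.12) * 55.16 ~ 17.8326
Y = slope * X + intercept. To avoid rounding drift from the rounded slope/intercept, evaluate the equivalent form Y = mean_Y + SD_Y * (X - mean_X) / SD_X at full precision:
Y = 53.97 + 6.63 * (85 - 55.16) / 10.12
Y = 53.97 + 6.63 * 29.84 / 10.12
Y = 53.97 + 197.8392 / 10.12
Y = 53.97 + 19.5493
Y = 73.5193

73.5193


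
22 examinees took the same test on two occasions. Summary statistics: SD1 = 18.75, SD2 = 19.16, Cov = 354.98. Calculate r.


r = cov(X,Y) / (SD_X * SD_Y)
r = 354.98 / (18.75 * 19.16)
r = 354.98 / 359.25
r = 0.9881

0.9881


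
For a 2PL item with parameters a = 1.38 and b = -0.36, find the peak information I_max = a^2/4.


For 2PL, max info at theta = b = -0.36
I_max = a^2 / 4 = 1.38^2 / 4
= 1.9044 / 4
I_max = 0.4761

0.4761


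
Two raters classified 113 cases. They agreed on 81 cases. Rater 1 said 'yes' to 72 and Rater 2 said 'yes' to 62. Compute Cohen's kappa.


P_o = 81/113 = 0.716814
P_e = (72*62 + 41*51) / 12769 = 0.513353
kappa = (P_o - P_e) / (1 - P_e)
kappa = (0.716814 - 0.513353) / (1 - 0.513353)
kappa = 0.4181

0.4181


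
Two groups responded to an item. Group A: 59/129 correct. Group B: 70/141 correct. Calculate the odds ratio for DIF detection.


Odds_A = 59/70 = 0.8429
Odds_B = 70/71 = 0.9859
OR = Odds_A / Odds_B = 0.8429 / 0.9859
Exactly, OR = (59 * 71) / (70 * 70) = 4189 / 4900
OR = 0.8549

0.8549


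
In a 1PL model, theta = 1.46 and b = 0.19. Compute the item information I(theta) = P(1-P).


P = 1/(1+exp(-(1.46-0.19))) = 0.7807
I = P*(1-P) = 0.7807 * 0.2193
I = 0.1712

0.1712


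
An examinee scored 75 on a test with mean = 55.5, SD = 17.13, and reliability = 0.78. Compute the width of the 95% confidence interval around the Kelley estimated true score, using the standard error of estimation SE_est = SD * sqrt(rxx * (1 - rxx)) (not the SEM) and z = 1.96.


True score estimate = 0.78*75 + 0.22*55.5 = 70.71
SE_est = SD * sqrt(rxx * (1 - rxx)) = 17.13 * sqrt(0.78 * 0.22) = 17.13 * sqrt(0.1716) = 7.096039
CI = T_est +/- z * SE_est, so width = 2 * z * SE_est = 2 * 1.96 * 7.096039
Width = 27.8165

27.8165


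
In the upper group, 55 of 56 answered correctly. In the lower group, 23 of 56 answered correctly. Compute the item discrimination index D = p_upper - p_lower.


p_upper = 55/56 = 0.9821
p_lower = 23/56 = 0.4107
D = 0.9821 - 0.4107 = 0.5714

0.5714


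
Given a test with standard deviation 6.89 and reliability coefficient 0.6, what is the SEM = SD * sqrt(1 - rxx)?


SEM = SD * sqrt(1 - rxx)
SEM = 6.89 * sqrt(1 - 0.6)
SEM = 6.89 * sqrt(0.4) = 6.89 * 0.632456
SEM = 4.3576

4.3576


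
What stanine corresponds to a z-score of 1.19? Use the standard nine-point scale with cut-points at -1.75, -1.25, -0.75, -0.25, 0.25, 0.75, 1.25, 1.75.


Stanine boundaries: [-1.75, -1.25, -0.75, -0.25, 0.25, 0.75, 1.25, 1.75]
z = 1.19
Check each boundary:
  z >= -1.75 -> could be stanine 2
  z >= -1.25 -> could be stanine 3
  z >= -0.75 -> could be stanine 4
  z >= -0.25 -> could be stanine 5
  z >= 0.25 -> could be stanine 6
  z >= 0.75 -> could be stanine 7
  z < 1.25
  z < 1.75
Highest qualifying boundary gives stanine = 7

7


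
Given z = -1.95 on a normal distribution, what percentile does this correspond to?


CDF(z) = 0.5 * (1 + erf(z/sqrt(2)))
erf(-1.3789) = -0.9488
CDF = 0.0256
Percentile rank = 0.0256 * 100 = 2.56

2.56


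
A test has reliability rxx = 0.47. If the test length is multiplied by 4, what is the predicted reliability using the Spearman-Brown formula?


r_new = (n * rxx) / (1 + (n-1) * rxx)
r_new = (4 * 0.47) / (1 + 3 * 0.47)
r_new = 1.88 / 2.41
r_new = 0.7801

0.7801


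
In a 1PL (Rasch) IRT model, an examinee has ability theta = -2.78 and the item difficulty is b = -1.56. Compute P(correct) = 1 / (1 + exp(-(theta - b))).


theta - b = -2.78 - -1.56 = -1.22
exp(-(theta - b)) = exp(1.22) = 3.3872
P = 1 / (1 + 3.3872)
P = 0.2279

0.2279


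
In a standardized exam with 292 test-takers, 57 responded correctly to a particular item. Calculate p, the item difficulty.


Item difficulty p = number correct / total examinees
p = 57 / 292
p = 0.1952

0.1952


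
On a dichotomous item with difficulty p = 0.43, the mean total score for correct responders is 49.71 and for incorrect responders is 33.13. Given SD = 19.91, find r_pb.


q = 1 - p = 0.57
rpb = ((M1 - M0) / SD) * sqrt(p * q)
rpb = ((49.71 - 33.13) / 19.91) * sqrt(0.43 * 0.57)
rpb = 0.4123

0.4123


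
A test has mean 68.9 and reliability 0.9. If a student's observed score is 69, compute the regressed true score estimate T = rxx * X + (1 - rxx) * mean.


T_est = rxx * X + (1 - rxx) * mean
T_est = 0.9 * 69 + 0.1 * 68.9
T_est = 62.1 + 6.89
T_est = 68.99

68.99


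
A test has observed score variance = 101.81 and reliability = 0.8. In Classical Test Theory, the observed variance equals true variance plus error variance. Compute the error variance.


var_true = rxx * var_obs = 0.8 * 101.81 = 81.448
var_error = var_obs - var_true
var_error = 101.81 - 81.448
var_error = 20.362

20.362


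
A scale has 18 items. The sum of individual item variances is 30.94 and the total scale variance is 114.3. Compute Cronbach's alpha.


alpha = (k/(k-1)) * (1 - sum(si^2)/s_total^2)
= (18/17) * (1 - 30.94/114.3)
alpha = 0.7722

0.7722


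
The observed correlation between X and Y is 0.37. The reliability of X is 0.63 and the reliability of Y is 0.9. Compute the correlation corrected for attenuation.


r_corrected = rxy / sqrt(rxx * ryy)
= 0.37 / sqrt(0.63 * 0.9)
= 0.37 / sqrt(0.567)
= 0.37 / 0.752994
r_corrected = 0.4914

0.4914


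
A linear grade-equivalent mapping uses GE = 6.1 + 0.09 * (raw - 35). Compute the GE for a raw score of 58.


raw - median = 58 - 35 = 23
slope * diff = 0.09 * 23 = 2.07
GE = 6.1 + 2.07
GE = 8.17

8.17


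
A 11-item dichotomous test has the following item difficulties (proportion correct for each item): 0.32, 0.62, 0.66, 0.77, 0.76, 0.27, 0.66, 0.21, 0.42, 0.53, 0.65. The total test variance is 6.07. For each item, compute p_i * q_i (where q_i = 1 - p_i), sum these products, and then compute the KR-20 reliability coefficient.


For each item, compute p_i * q_i:
  Item 1: 0.32 * 0.68 = 0.2176
  Item 2: 0.62 * 0.38 = 0.2356
  Item 3: 0.66 * 0.34 = 0.2244
  Item 4: 0.77 * 0.23 = 0.1771
  Item 5: 0.76 * 0.24 = 0.1824
  Item 6: 0.27 * 0.73 = 0.1971
  Item 7: 0.66 * 0.34 = 0.2244
  Item 8: 0.21 * 0.79 = 0.1659
  Item 9: 0.42 * 0.58 = 0.2436
  Item 10: 0.53 * 0.47 = 0.2491
  Item 11: 0.65 * 0.35 = 0.2275
Sum(p_i * q_i) = 0.2176 + 0.2356 + 0.2244 + 0.1771 + 0.1824 + 0.1971 + 0.2244 + 0.1659 + 0.2436 + 0.2491 + 0.2275 = 2.3447
KR-20 = (k/(k-1)) * (1 - Sum(p_i*q_i) / Var_total)
= (11/10) * (1 - 2.3447/6.07)
= 1.1 * 0.6137
KR-20 = 0.6751

0.6751


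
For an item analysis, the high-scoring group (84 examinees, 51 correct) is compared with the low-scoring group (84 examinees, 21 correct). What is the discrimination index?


p_upper = 51/84 = 0.6071
p_lower = 21/84 = 0.25
D = 0.6071 - 0.25 = 0.3571

0.3571


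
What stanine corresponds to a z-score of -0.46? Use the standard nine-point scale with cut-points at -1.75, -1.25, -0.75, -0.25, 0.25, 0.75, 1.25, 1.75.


Stanine boundaries: [-1.75, -1.25, -0.75, -0.25, 0.25, 0.75, 1.25, 1.75]
z = -0.46
Check each boundary:
  z >= -1.75 -> could be stanine 2
  z >= -1.25 -> could be stanine 3
  z >= -0.75 -> could be stanine 4
  z < -0.25
  z < 0.25
  z < 0.75
  z < 1.25
  z < 1.75
Highest qualifying boundary gives stanine = 4

4


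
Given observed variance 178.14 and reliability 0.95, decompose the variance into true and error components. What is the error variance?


var_true = rxx * var_obs = 0.95 * 178.14 = 169.233
var_error = var_obs - var_true
var_error = 178.14 - 169.233
var_error = 8.907

8.907


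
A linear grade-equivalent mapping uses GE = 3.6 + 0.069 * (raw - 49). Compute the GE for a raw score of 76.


raw - median = 76 - 49 = 27
slope * diff = 0.069 * 27 = 1.863
GE = 3.6 + 1.863
GE = 5.463

5.463


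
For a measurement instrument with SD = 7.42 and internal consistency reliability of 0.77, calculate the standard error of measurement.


SEM = SD * sqrt(1 - rxx)
SEM = 7.42 * sqrt(1 - 0.77)
SEM = 7.42 * sqrt(0.23) = 7.42 * 0.479583
SEM = 3.5585

3.5585


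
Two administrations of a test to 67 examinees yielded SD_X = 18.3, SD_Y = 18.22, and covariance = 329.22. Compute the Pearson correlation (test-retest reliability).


r = cov(X,Y) / (SD_X * SD_Y)
r = 329.22 / (18.3 * 18.22)
r = 329.22 / 333.426
r = 0.9874

0.9874


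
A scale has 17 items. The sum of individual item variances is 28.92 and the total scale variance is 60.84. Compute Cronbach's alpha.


alpha = (k/(k-1)) * (1 - sum(si^2)/s_total^2)
= (17/16) * (1 - 28.92/60.84)
alpha = 0.5574

0.5574


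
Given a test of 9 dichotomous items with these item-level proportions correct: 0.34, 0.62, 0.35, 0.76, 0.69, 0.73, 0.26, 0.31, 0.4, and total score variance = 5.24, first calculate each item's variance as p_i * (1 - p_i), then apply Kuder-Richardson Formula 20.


For each item, compute p_i * q_i:
  Item 1: 0.34 * 0.66 = 0.2244
  Item 2: 0.62 * 0.38 = 0.2356
  Item 3: 0.35 * 0.65 = 0.2275
  Item 4: 0.76 * 0.24 = 0.1824
  Item 5: 0.69 * 0.31 = 0.2139
  Item 6: 0.73 * 0.27 = 0.1971
  Item 7: 0.26 * 0.74 = 0.1924
  Item 8: 0.31 * 0.69 = 0.2139
  Item 9: 0.4 * 0.6 = 0.24
Sum(p_i * q_i) = 0.2244 + 0.2356 + 0.2275 + 0.1824 + 0.2139 + 0.1971 + 0.1924 + 0.2139 + 0.24 = 1.9272
KR-20 = (k/(k-1)) * (1 - Sum(p_i*q_i) / Var_total)
= (9/8) * (1 - 1.9272/5.24)
= 1.125 * 0.6322
KR-20 = 0.7112

0.7112


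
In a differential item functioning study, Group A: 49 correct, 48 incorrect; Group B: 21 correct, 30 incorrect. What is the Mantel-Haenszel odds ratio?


Odds_A = 49/48 = 1.0208
Odds_B = 21/30 = 0.7
OR = Odds_A / Odds_B = 1.0208 / 0.7
Exactly, OR = (49 * 30) / (48 * 21) = 1470 / 1008
OR = 1.4583

1.4583


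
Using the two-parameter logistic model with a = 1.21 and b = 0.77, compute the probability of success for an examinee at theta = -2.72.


a*(theta - b) = 1.21 * (-2.72 - 0.77) = -4.2229
exp(--4.2229) = 68.2311
P = 1 / (1 + 68.2311)
P = 0.0144

0.0144


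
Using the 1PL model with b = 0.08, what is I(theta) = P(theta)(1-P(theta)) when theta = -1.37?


P = 1/(1+exp(-(-1.37-0.08))) = 0.19
I = P*(1-P) = 0.19 * 0.81
I = 0.1539

0.1539


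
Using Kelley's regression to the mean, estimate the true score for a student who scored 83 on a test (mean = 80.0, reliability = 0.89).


T_est = rxx * X + (1 - rxx) * mean
T_est = 0.89 * 83 + 0.11 * 80.0
T_est = 73.87 + 8.8
T_est = 82.67

82.67


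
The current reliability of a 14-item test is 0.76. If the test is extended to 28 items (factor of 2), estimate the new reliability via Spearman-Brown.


r_new = (n * rxx) / (1 + (n-1) * rxx)
r_new = (2 * 0.76) / (1 + 1 * 0.76)
r_new = 1.52 / 1.76
r_new = 0.8636

0.8636


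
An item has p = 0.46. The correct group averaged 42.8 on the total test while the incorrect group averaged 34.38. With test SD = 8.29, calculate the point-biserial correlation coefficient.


q = 1 - p = 0.54
rpb = ((M1 - M0) / SD) * sqrt(p * q)
rpb = ((42.8 - 34.38) / 8.29) * sqrt(0.46 * 0.54)
rpb = 0.5062

0.5062


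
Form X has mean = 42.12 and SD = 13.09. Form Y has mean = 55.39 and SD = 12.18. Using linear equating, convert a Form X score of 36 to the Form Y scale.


slope = SD_Y / SD_X = 12.18 / 13.09 ~ 0.9305
intercept = mean_Y - slope * mean_X = 55.39 - (12.18 / 13.09) * 42.12 ~ 16.1981
Y = slope * X + intercept. To avoid rounding drift from the rounded slope/intercept, evaluate the equivalent form Y = mean_Y + SD_Y * (X - mean_X) / SD_X at full precision:
Y = 55.39 + 12.18 * (36 - 42.12) / 13.09
Y = 55.39 - 12.18 * 6.12 / 13.09
Y = 55.39 - 74.5416 / 13.09
Y = 55.39 - 5.6945
Y = 49.6955

49.6955


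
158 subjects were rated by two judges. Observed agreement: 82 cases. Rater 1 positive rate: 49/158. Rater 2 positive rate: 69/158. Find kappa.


P_o = 82/158 = 0.518987
P_e = (49*69 + 109*89) / 24964 = 0.524035
kappa = (P_o - P_e) / (1 - P_e)
kappa = (0.518987 - 0.524035) / (1 - 0.524035)
kappa = -0.0106

-0.0106


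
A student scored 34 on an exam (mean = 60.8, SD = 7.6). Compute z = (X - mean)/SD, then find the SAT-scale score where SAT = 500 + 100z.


z = (X - mean) / SD = (34 - 60.8) / 7.6
z = -26.8 / 7.6
z = -3.5263
SAT-scale = SAT = 500 + 100z
Carry z at full precision (z = -26.8 / 7.6) into the conversion:
SAT-scale = 500 + 100 * (-26.8 / 7.6) = 500 + -2680 / 7.6
SAT-scale = 500 + -352.6316
SAT-scale = 147.3684

147.3684


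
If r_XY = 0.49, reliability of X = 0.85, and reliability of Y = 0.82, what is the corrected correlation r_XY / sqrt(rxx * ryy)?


r_corrected = rxy / sqrt(rxx * ryy)
= 0.49 / sqrt(0.85 * 0.82)
= 0.49 / sqrt(0.697)
= 0.49 / 0.834865
r_corrected = 0.5869

0.5869


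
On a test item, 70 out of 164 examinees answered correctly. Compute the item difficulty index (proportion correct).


Item difficulty p = number correct / total examinees
p = 70 / 164
p = 0.4268

0.4268


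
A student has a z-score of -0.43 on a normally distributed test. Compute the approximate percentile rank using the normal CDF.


CDF(z) = 0.5 * (1 + erf(z/sqrt(2)))
erf(-0.3041) = -0.3328
CDF = 0.3336
Percentile rank = 0.3336 * 100 = 33.36

33.36


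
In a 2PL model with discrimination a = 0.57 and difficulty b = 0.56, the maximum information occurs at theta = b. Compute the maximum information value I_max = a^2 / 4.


For 2PL, max info at theta = b = 0.56
I_max = a^2 / 4 = 0.57^2 / 4
= 0.3249 / 4
I_max = 0.0812

0.0812


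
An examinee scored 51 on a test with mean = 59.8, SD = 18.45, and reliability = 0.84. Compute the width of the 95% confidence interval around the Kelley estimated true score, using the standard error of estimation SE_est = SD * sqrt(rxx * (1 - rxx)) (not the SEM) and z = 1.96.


True score estimate = 0.84*51 + 0.16*59.8 = 52.408
SE_est = SD * sqrt(rxx * (1 - rxx)) = 18.45 * sqrt(0.84 * 0.16) = 18.45 * sqrt(0.1344) = 6.763882
CI = T_est +/- z * SE_est, so width = 2 * z * SE_est = 2 * 1.96 * 6.763882
Width = 26.5144

26.5144


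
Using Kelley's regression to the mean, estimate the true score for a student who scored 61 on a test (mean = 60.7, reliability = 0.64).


T_est = rxx * X + (1 - rxx) * mean
T_est = 0.64 * 61 + 0.36 * 60.7
T_est = 39.04 + 21.852
T_est = 60.892

60.892


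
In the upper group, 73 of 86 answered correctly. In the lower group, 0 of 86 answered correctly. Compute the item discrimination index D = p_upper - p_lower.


p_upper = 73/86 = 0.8488
p_lower = 0/86 = 0.0
D = 0.8488 - 0.0 = 0.8488

0.8488


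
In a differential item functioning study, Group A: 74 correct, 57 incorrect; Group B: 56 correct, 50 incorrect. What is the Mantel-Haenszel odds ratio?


Odds_A = 74/57 = 1.2982
Odds_B = 56/50 = 1.12
OR = Odds_A / Odds_B = 1.2982 / 1.12
Exactly, OR = (74 * 50) / (57 * 56) = 3700 / 3192
OR = 1.1591

1.1591


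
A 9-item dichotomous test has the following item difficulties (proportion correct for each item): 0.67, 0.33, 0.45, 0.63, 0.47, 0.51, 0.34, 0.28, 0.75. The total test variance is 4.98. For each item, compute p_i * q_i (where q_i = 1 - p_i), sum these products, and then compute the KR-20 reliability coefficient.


For each item, compute p_i * q_i:
  Item 1: 0.67 * 0.33 = 0.2211
  Item 2: 0.33 * 0.67 = 0.2211
  Item 3: 0.45 * 0.55 = 0.2475
  Item 4: 0.63 * 0.37 = 0.2331
  Item 5: 0.47 * 0.53 = 0.2491
  Item 6: 0.51 * 0.49 = 0.2499
  Item 7: 0.34 * 0.66 = 0.2244
  Item 8: 0.28 * 0.72 = 0.2016
  Item 9: 0.75 * 0.25 = 0.1875
Sum(p_i * q_i) = 0.2211 + 0.2211 + 0.2475 + 0.2331 + 0.2491 + 0.2499 + 0.2244 + 0.2016 + 0.1875 = 2.0353
KR-20 = (k/(k-1)) * (1 - Sum(p_i*q_i) / Var_total)
= (9/8) * (1 - 2.0353/4.98)
= 1.125 * 0.5913
KR-20 = 0.6652

0.6652


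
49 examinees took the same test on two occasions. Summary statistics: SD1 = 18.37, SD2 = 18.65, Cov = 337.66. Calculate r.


r = cov(X,Y) / (SD_X * SD_Y)
r = 337.66 / (18.37 * 18.65)
r = 337.66 / 342.6005
r = 0.9856

0.9856


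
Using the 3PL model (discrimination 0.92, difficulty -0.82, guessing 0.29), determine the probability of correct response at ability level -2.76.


logit = 0.92*(-2.76 - -0.82) = -1.7848
P* = 1/(1 + exp(--1.7848)) = 0.1437
P = 0.29 + (1 - 0.29) * 0.1437
P = 0.392

0.392


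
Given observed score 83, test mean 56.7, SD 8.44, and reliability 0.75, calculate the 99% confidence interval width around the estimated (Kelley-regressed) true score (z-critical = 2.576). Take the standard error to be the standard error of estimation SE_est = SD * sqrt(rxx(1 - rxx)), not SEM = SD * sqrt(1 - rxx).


True score estimate = 0.75*83 + 0.25*56.7 = 76.425
SE_est = SD * sqrt(rxx * (1 - rxx)) = 8.44 * sqrt(0.75 * 0.25) = 8.44 * sqrt(0.1875) = 3.654627
CI = T_est +/- z * SE_est, so width = 2 * z * SE_est = 2 * 2.576 * 3.654627
Width = 18.8286

18.8286


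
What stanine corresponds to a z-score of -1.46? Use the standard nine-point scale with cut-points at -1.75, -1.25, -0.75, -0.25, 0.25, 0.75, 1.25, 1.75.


Stanine boundaries: [-1.75, -1.25, -0.75, -0.25, 0.25, 0.75, 1.25, 1.75]
z = -1.46
Check each boundary:
  z >= -1.75 -> could be stanine 2
  z < -1.25
  z < -0.75
  z < -0.25
  z < 0.25
  z < 0.75
  z < 1.25
  z < 1.75
Highest qualifying boundary gives stanine = 2

2


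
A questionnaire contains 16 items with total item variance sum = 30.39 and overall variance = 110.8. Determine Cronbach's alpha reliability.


alpha = (k/(k-1)) * (1 - sum(si^2)/s_total^2)
= (16/15) * (1 - 30.39/110.8)
alpha = 0.7741

0.7741


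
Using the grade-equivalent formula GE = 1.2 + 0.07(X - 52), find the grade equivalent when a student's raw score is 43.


raw - median = 43 - 52 = -9
slope * diff = 0.07 * -9 = -0.63
GE = 1.2 + -0.63
GE = 0.57

0.57


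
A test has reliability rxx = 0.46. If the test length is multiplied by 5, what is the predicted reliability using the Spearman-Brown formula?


r_new = (n * rxx) / (1 + (n-1) * rxx)
r_new = (5 * 0.46) / (1 + 4 * 0.46)
r_new = 2.3 / 2.84
r_new = 0.8099

0.8099


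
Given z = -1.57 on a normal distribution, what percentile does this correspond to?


CDF(z) = 0.5 * (1 + erf(z/sqrt(2)))
erf(-1.1102) = -0.8836
CDF = 0.0582
Percentile rank = 0.0582 * 100 = 5.82

5.82


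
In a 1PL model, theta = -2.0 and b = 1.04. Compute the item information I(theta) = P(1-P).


P = 1/(1+exp(-(-2.0-1.04))) = 0.0457
I = P*(1-P) = 0.0457 * 0.9543
I = 0.0436

0.0436


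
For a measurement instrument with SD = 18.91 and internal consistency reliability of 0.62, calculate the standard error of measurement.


SEM = SD * sqrt(1 - rxx)
SEM = 18.91 * sqrt(1 - 0.62)
SEM = 18.91 * sqrt(0.38) = 18.91 * 0.616441
SEM = 11.6569

11.6569


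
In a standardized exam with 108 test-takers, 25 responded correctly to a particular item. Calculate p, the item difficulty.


Item difficulty p = number correct / total examinees
p = 25 / 108
p = 0.2315

0.2315


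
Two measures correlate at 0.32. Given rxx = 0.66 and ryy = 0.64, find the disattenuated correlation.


r_corrected = rxy / sqrt(rxx * ryy)
= 0.32 / sqrt(0.66 * 0.64)
= 0.32 / sqrt(0.4224)
= 0.32 / 0.649923
r_corrected = 0.4924

0.4924


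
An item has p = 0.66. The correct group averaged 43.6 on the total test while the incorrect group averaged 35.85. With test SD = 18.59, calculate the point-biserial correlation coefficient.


q = 1 - p = 0.34
rpb = ((M1 - M0) / SD) * sqrt(p * q)
rpb = ((43.6 - 35.85) / 18.59) * sqrt(0.66 * 0.34)
rpb = 0.1975

0.1975


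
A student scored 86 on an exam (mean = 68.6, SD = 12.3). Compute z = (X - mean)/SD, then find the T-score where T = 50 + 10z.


z = (X - mean) / SD = (86 - 68.6) / 12.3
z = 17.4 / 12.3
z = 1.4146
T-score = T = 50 + 10z
Carry z at full precision (z = 17.4 / 12.3) into the conversion:
T-score = 50 + 10 * (17.4 / 12.3) = 50 + 174 / 12.3
T-score = 50 + 14.1463
T-score = 64.1463

64.1463


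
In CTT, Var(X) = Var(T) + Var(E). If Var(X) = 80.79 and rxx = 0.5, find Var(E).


var_true = rxx * var_obs = 0.5 * 80.79 = 40.395
var_error = var_obs - var_true
var_error = 80.79 - 40.395
var_error = 40.395

40.395


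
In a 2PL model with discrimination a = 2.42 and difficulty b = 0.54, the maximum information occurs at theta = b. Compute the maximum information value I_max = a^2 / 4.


For 2PL, max info at theta = b = 0.54
I_max = a^2 / 4 = 2.42^2 / 4
= 5.8564 / 4
I_max = 1.4641

1.4641


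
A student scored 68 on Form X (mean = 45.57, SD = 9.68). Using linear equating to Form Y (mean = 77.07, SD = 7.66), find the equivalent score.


slope = SD_Y / SD_X = 7.66 / 9.68 ~ 0.7913
intercept = mean_Y - slope * mean_X = 77.07 - (7.66 / 9.68) * 45.57 ~ 41.0094
Y = slope * X + intercept. To avoid rounding drift from the rounded slope/intercept, evaluate the equivalent form Y = mean_Y + SD_Y * (X - mean_X) / SD_X at full precision:
Y = 77.07 + 7.66 * (68 - 45.57) / 9.68
Y = 77.07 + 7.66 * 22.43 / 9.68
Y = 77.07 + 171.8138 / 9.68
Y = 77.07 + 17.7494
Y = 94.8194

94.8194


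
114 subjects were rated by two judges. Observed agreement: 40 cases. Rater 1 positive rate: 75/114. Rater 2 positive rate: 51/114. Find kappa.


P_o = 40/114 = 0.350877
P_e = (75*51 + 39*63) / 12996 = 0.48338
kappa = (P_o - P_e) / (1 - P_e)
kappa = (0.350877 - 0.48338) / (1 - 0.48338)
kappa = -0.2565

-0.2565


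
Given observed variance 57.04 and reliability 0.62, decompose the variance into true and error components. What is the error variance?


var_true = rxx * var_obs = 0.62 * 57.04 = 35.3648
var_error = var_obs - var_true
var_error = 57.04 - 35.3648
var_error = 21.6752

21.6752


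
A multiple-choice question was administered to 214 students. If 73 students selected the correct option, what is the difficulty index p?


Item difficulty p = number correct / total examinees
p = 73 / 214
p = 0.3411

0.3411


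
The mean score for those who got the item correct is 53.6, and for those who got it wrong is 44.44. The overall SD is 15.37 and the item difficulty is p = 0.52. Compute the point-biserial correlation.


q = 1 - p = 0.48
rpb = ((M1 - M0) / SD) * sqrt(p * q)
rpb = ((53.6 - 44.44) / 15.37) * sqrt(0.52 * 0.48)
rpb = 0.2977

0.2977


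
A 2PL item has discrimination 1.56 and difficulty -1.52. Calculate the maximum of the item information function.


For 2PL, max info at theta = b = -1.52
I_max = a^2 / 4 = 1.56^2 / 4
= 2.4336 / 4
I_max = 0.6084

0.6084


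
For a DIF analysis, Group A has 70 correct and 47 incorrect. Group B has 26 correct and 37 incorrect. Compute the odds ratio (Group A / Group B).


Odds_A = 70/47 = 1.4894
Odds_B = 26/37 = 0.7027
OR = Odds_A / Odds_B = 1.4894 / 0.7027
Exactly, OR = (70 * 37) / (47 * 26) = 2590 / 1222
OR = 2.1195

2.1195


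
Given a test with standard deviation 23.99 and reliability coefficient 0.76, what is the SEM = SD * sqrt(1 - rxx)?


SEM = SD * sqrt(1 - rxx)
SEM = 23.99 * sqrt(1 - 0.76)
SEM = 23.99 * sqrt(0.24) = 23.99 * 0.489898
SEM = 11.7527

11.7527


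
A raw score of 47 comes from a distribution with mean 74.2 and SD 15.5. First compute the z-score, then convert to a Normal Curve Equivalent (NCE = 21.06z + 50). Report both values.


z = (X - mean) / SD = (47 - 74.2) / 15.5
z = -27.2 / 15.5
z = -1.7548
NCE = NCE = 21.06z + 50
Carry z at full precision (z = -27.2 / 15.5) into the conversion:
NCE = 21.06 * (-27.2 / 15.5) + 50 = -572.832 / 15.5 + 50
NCE = -36.9569 + 50
NCE = 13.0431

13.0431


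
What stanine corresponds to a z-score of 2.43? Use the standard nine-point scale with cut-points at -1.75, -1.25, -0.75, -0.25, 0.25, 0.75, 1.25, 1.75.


Stanine boundaries: [-1.75, -1.25, -0.75, -0.25, 0.25, 0.75, 1.25, 1.75]
z = 2.43
Check each boundary:
  z >= -1.75 -> could be stanine 2
  z >= -1.25 -> could be stanine 3
  z >= -0.75 -> could be stanine 4
  z >= -0.25 -> could be stanine 5
  z >= 0.25 -> could be stanine 6
  z >= 0.75 -> could be stanine 7
  z >= 1.25 -> could be stanine 8
  z >= 1.75 -> could be stanine 9
Highest qualifying boundary gives stanine = 9

9


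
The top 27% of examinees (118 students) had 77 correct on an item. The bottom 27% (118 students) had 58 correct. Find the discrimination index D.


p_upper = 77/118 = 0.6525
p_lower = 58/118 = 0.4915
D = 0.6525 - 0.4915 = 0.161

0.161


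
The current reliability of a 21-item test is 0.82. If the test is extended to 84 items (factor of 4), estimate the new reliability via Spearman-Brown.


r_new = (n * rxx) / (1 + (n-1) * rxx)
r_new = (4 * 0.82) / (1 + 3 * 0.82)
r_new = 3.28 / 3.46
r_new = 0.948

0.948


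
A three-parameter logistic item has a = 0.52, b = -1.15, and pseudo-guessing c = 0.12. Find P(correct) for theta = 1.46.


logit = 0.52*(1.46 - -1.15) = 1.3572
P* = 1/(1 + exp(-1.3572)) = 0.7953
P = 0.12 + (1 - 0.12) * 0.7953
P = 0.8199

0.8199


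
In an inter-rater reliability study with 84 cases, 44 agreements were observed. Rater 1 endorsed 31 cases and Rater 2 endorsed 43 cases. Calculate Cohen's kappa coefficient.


P_o = 44/84 = 0.52381
P_e = (31*43 + 53*41) / 7056 = 0.496882
kappa = (P_o - P_e) / (1 - P_e)
kappa = (0.52381 - 0.496882) / (1 - 0.496882)
kappa = 0.0535

0.0535


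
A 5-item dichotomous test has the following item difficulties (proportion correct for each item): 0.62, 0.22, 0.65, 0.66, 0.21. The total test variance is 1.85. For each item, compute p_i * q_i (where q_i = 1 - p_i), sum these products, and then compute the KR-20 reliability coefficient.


For each item, compute p_i * q_i:
  Item 1: 0.62 * 0.38 = 0.2356
  Item 2: 0.22 * 0.78 = 0.1716
  Item 3: 0.65 * 0.35 = 0.2275
  Item 4: 0.66 * 0.34 = 0.2244
  Item 5: 0.21 * 0.79 = 0.1659
Sum(p_i * q_i) = 0.2356 + 0.1716 + 0.2275 + 0.2244 + 0.1659 = 1.025
KR-20 = (k/(k-1)) * (1 - Sum(p_i*q_i) / Var_total)
= (5/4) * (1 - 1.025/1.85)
= 1.25 * 0.4459
KR-20 = 0.5574

0.5574


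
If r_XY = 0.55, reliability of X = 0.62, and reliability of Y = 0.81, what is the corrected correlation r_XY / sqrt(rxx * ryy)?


r_corrected = rxy / sqrt(rxx * ryy)
= 0.55 / sqrt(0.62 * 0.81)
= 0.55 / sqrt(0.5022)
= 0.55 / 0.708661
r_corrected = 0.7761

0.7761


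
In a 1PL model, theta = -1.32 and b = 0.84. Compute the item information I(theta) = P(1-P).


P = 1/(1+exp(-(-1.32-0.84))) = 0.1034
I = P*(1-P) = 0.1034 * 0.8966
I = 0.0927

0.0927


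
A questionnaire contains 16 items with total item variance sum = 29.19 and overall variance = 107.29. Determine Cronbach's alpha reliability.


alpha = (k/(k-1)) * (1 - sum(si^2)/s_total^2)
= (16/15) * (1 - 29.19/107.29)
alpha = 0.7765

0.7765


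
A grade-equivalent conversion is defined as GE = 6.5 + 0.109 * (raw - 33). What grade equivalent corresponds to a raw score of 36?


raw - median = 36 - 33 = 3
slope * diff = 0.109 * 3 = 0.327
GE = 6.5 + 0.327
GE = 6.827

6.827


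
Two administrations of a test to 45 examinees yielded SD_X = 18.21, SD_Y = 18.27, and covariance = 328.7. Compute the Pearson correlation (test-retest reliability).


r = cov(X,Y) / (SD_X * SD_Y)
r = 328.7 / (18.21 * 18.27)
r = 328.7 / 332.6967
r = 0.988

0.988


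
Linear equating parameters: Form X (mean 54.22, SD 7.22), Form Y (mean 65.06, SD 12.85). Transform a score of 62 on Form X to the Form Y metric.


slope = SD_Y / SD_X = 12.85 / 7.22 ~ 1.7798
intercept = mean_Y - slope * mean_X = 65.06 - (12.85 / 7.22) * 54.22 ~ -31.4396
Y = slope * X + intercept. To avoid rounding drift from the rounded slope/intercept, evaluate the equivalent form Y = mean_Y + SD_Y * (X - mean_X) / SD_X at full precision:
Y = 65.06 + 12.85 * (62 - 54.22) / 7.22
Y = 65.06 + 12.85 * 7.78 / 7.22
Y = 65.06 + 99.973 / 7.22
Y = 65.06 + 13.8467
Y = 78.9067

78.9067


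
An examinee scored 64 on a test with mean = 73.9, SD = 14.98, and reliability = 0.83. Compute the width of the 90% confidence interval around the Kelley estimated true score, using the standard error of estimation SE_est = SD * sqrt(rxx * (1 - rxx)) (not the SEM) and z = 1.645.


True score estimate = 0.83*64 + 0.17*73.9 = 65.683
SE_est = SD * sqrt(rxx * (1 - rxx)) = 14.98 * sqrt(0.83 * 0.17) = 14.98 * sqrt(0.1411) = 5.626979
CI = T_est +/- z * SE_est, so width = 2 * z * SE_est = 2 * 1.645 * 5.626979
Width = 18.5128

18.5128
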